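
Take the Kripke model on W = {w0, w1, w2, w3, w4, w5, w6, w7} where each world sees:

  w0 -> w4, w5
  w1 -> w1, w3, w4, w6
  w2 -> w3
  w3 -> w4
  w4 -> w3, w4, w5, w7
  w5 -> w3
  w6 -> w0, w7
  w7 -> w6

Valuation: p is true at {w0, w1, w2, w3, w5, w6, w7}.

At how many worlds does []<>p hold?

4

w0: successors {w4, w5}; <>p there: w4:T, w5:T. ✓
w1: successors {w1, w3, w4, w6}; <>p there: w1:T, w3:F, w4:T, w6:T. ✗
w2: successors {w3}; <>p there: w3:F. ✗
w3: successors {w4}; <>p there: w4:T. ✓
w4: successors {w3, w4, w5, w7}; <>p there: w3:F, w4:T, w5:T, w7:T. ✗
w5: successors {w3}; <>p there: w3:F. ✗
w6: successors {w0, w7}; <>p there: w0:T, w7:T. ✓
w7: successors {w6}; <>p there: w6:T. ✓
Satisfying worlds: {w0, w3, w6, w7}.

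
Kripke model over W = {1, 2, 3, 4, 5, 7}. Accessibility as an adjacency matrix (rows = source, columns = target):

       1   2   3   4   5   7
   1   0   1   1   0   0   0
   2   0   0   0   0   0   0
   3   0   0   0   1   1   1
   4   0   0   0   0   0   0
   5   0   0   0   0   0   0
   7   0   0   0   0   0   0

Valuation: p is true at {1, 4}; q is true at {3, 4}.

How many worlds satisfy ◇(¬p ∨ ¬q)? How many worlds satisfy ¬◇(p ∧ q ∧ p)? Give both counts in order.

For ◇(¬p ∨ ¬q):
1: successors {2, 3}; ¬p ∨ ¬q there: 2:T, 3:T. ✓
2: no successors, so ◇(¬p ∨ ¬q) fails. ✗
3: successors {4, 5, 7}; ¬p ∨ ¬q there: 4:F, 5:T, 7:T. ✓
4: no successors, so ◇(¬p ∨ ¬q) fails. ✗
5: no successors, so ◇(¬p ∨ ¬q) fails. ✗
7: no successors, so ◇(¬p ∨ ¬q) fails. ✗
— 2 worlds.
For ¬◇(p ∧ q ∧ p):
1: ◇(p ∧ q ∧ p) is F. ✓
2: ◇(p ∧ q ∧ p) is F. ✓
3: ◇(p ∧ q ∧ p) is T. ✗
4: ◇(p ∧ q ∧ p) is F. ✓
5: ◇(p ∧ q ∧ p) is F. ✓
7: ◇(p ∧ q ∧ p) is F. ✓
— 5 worlds.

2 and 5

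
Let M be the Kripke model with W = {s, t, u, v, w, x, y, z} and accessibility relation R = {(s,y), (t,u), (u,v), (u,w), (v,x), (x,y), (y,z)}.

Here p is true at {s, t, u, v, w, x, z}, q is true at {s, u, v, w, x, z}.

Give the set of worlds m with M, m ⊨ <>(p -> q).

s: successors {y}; p -> q there: y:T. ✓
t: successors {u}; p -> q there: u:T. ✓
u: successors {v, w}; p -> q there: v:T, w:T. ✓
v: successors {x}; p -> q there: x:T. ✓
w: no successors, so <>(p -> q) fails. ✗
x: successors {y}; p -> q there: y:T. ✓
y: successors {z}; p -> q there: z:T. ✓
z: no successors, so <>(p -> q) fails. ✗

{s, t, u, v, x, y}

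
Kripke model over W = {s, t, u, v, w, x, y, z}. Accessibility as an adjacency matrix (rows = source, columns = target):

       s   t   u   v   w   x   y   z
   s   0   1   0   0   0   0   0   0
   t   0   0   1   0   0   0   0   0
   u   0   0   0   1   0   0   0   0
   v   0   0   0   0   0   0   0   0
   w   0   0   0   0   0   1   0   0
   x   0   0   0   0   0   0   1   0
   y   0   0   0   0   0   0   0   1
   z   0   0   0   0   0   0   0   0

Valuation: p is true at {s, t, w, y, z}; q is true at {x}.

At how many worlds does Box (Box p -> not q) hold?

7

s: successors {t}; Box p -> not q there: t:T. ✓
t: successors {u}; Box p -> not q there: u:T. ✓
u: successors {v}; Box p -> not q there: v:T. ✓
v: no successors, so Box (Box p -> not q) holds vacuously. ✓
w: successors {x}; Box p -> not q there: x:F. ✗
x: successors {y}; Box p -> not q there: y:T. ✓
y: successors {z}; Box p -> not q there: z:T. ✓
z: no successors, so Box (Box p -> not q) holds vacuously. ✓
Satisfying worlds: {s, t, u, v, x, y, z}.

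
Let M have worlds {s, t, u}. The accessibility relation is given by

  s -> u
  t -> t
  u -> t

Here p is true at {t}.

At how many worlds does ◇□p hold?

3

s: successors {u}; □p there: u:T. ✓
t: successors {t}; □p there: t:T. ✓
u: successors {t}; □p there: t:T. ✓
Satisfying worlds: {s, t, u}.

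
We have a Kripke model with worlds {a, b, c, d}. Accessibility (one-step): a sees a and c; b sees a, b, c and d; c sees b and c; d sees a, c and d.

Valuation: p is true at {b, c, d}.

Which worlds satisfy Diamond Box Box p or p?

{b, c, d}

a: Diamond Box Box p is F, p is F. ✗
b: Diamond Box Box p is F, p is T. ✓
c: Diamond Box Box p is F, p is T. ✓
d: Diamond Box Box p is F, p is T. ✓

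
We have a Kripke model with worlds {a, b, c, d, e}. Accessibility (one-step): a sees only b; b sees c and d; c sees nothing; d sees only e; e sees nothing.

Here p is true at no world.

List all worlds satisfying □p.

{c, e}

a: successors {b}; p there: b:F. ✗
b: successors {c, d}; p there: c:F, d:F. ✗
c: no successors, so □p holds vacuously. ✓
d: successors {e}; p there: e:F. ✗
e: no successors, so □p holds vacuously. ✓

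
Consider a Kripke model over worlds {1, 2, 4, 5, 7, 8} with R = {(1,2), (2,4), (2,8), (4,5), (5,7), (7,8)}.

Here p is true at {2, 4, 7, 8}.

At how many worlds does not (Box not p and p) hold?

1: Box not p and p is F. ✓
2: Box not p and p is F. ✓
4: Box not p and p is T. ✗
5: Box not p and p is F. ✓
7: Box not p and p is F. ✓
8: Box not p and p is T. ✗
Satisfying worlds: {1, 2, 5, 7}.

4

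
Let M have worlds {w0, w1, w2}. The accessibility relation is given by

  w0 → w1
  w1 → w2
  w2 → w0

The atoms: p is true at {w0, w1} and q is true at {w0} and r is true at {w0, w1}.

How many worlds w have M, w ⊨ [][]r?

2

w0: successors {w1}; []r there: w1:F. ✗
w1: successors {w2}; []r there: w2:T. ✓
w2: successors {w0}; []r there: w0:T. ✓
Satisfying worlds: {w1, w2}.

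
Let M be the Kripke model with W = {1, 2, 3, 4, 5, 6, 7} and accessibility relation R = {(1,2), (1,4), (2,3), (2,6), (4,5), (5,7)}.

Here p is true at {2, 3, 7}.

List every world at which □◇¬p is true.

{1, 3, 6, 7}

1: successors {2, 4}; ◇¬p there: 2:T, 4:T. ✓
2: successors {3, 6}; ◇¬p there: 3:F, 6:F. ✗
3: no successors, so □◇¬p holds vacuously. ✓
4: successors {5}; ◇¬p there: 5:F. ✗
5: successors {7}; ◇¬p there: 7:F. ✗
6: no successors, so □◇¬p holds vacuously. ✓
7: no successors, so □◇¬p holds vacuously. ✓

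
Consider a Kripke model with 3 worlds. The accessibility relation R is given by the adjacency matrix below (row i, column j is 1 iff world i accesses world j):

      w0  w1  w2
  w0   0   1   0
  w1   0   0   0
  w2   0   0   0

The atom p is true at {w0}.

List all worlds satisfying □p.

{w1, w2}

w0: successors {w1}; p there: w1:F. ✗
w1: no successors, so □p holds vacuously. ✓
w2: no successors, so □p holds vacuously. ✓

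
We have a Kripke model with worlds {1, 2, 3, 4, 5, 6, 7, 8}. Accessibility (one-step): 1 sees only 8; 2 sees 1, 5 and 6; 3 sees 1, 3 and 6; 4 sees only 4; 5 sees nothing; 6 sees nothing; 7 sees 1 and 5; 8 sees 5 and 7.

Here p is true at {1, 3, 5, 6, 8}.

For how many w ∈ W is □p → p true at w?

6

1: □p is T, p is T. ✓
2: □p is T, p is F. ✗
3: □p is T, p is T. ✓
4: □p is F, p is F. ✓
5: □p is T, p is T. ✓
6: □p is T, p is T. ✓
7: □p is T, p is F. ✗
8: □p is F, p is T. ✓
Satisfying worlds: {1, 3, 4, 5, 6, 8}.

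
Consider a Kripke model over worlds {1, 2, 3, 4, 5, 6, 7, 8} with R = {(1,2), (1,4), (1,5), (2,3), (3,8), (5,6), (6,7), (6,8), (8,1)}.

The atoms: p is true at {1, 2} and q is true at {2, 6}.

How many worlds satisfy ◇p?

2

1: successors {2, 4, 5}; p there: 2:T, 4:F, 5:F. ✓
2: successors {3}; p there: 3:F. ✗
3: successors {8}; p there: 8:F. ✗
4: no successors, so ◇p fails. ✗
5: successors {6}; p there: 6:F. ✗
6: successors {7, 8}; p there: 7:F, 8:F. ✗
7: no successors, so ◇p fails. ✗
8: successors {1}; p there: 1:T. ✓
Satisfying worlds: {1, 8}.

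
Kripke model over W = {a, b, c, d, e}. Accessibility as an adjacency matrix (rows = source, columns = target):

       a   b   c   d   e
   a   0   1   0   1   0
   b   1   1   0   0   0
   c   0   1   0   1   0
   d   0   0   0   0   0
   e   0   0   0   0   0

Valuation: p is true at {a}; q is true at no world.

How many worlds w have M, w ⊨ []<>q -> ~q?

a: []<>q is F, ~q is T. ✓
b: []<>q is F, ~q is T. ✓
c: []<>q is F, ~q is T. ✓
d: []<>q is T, ~q is T. ✓
e: []<>q is T, ~q is T. ✓
Satisfying worlds: {a, b, c, d, e}.

5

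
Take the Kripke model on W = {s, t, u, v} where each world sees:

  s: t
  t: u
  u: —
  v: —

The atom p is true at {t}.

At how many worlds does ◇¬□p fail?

3

s: successors {t}; ¬□p there: t:T. ✓
t: successors {u}; ¬□p there: u:F. ✗
u: no successors, so ◇¬□p fails. ✗
v: no successors, so ◇¬□p fails. ✗
Satisfying worlds: {s}.
So ◇¬□p fails at the other 3 worlds.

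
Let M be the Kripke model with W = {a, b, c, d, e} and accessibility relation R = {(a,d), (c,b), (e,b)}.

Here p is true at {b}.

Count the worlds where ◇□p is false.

a: successors {d}; □p there: d:T. ✓
b: no successors, so ◇□p fails. ✗
c: successors {b}; □p there: b:T. ✓
d: no successors, so ◇□p fails. ✗
e: successors {b}; □p there: b:T. ✓
Satisfying worlds: {a, c, e}.
So ◇□p fails at the other 2 worlds.

2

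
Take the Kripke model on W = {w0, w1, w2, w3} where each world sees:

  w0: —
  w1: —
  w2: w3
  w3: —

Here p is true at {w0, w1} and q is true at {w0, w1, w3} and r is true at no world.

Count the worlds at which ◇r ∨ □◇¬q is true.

w0: ◇r is F, □◇¬q is T. ✓
w1: ◇r is F, □◇¬q is T. ✓
w2: ◇r is F, □◇¬q is F. ✗
w3: ◇r is F, □◇¬q is T. ✓
Satisfying worlds: {w0, w1, w3}.

3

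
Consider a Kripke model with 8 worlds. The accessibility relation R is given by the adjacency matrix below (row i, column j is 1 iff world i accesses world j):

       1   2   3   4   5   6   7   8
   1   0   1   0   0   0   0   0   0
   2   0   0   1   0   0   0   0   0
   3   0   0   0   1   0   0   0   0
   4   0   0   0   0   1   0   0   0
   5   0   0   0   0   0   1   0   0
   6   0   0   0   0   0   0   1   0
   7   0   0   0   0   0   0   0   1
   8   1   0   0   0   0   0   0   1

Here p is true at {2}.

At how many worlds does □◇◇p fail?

1: successors {2}; ◇◇p there: 2:F. ✗
2: successors {3}; ◇◇p there: 3:F. ✗
3: successors {4}; ◇◇p there: 4:F. ✗
4: successors {5}; ◇◇p there: 5:F. ✗
5: successors {6}; ◇◇p there: 6:F. ✗
6: successors {7}; ◇◇p there: 7:F. ✗
7: successors {8}; ◇◇p there: 8:T. ✓
8: successors {1, 8}; ◇◇p there: 1:F, 8:T. ✗
Satisfying worlds: {7}.
So □◇◇p fails at the other 7 worlds.

7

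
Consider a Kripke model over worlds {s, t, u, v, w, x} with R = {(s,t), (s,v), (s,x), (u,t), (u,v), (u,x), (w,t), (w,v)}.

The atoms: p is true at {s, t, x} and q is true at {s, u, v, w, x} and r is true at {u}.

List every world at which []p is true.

s: successors {t, v, x}; p there: t:T, v:F, x:T. ✗
t: no successors, so []p holds vacuously. ✓
u: successors {t, v, x}; p there: t:T, v:F, x:T. ✗
v: no successors, so []p holds vacuously. ✓
w: successors {t, v}; p there: t:T, v:F. ✗
x: no successors, so []p holds vacuously. ✓

{t, v, x}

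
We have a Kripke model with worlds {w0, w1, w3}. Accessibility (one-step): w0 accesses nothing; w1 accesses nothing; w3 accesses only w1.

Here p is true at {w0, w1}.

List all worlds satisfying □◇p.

w0: no successors, so □◇p holds vacuously. ✓
w1: no successors, so □◇p holds vacuously. ✓
w3: successors {w1}; ◇p there: w1:F. ✗

{w0, w1}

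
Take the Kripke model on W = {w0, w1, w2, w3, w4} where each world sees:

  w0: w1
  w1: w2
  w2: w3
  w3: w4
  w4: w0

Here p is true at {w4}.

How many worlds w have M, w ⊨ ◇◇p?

1

w0: successors {w1}; ◇p there: w1:F. ✗
w1: successors {w2}; ◇p there: w2:F. ✗
w2: successors {w3}; ◇p there: w3:T. ✓
w3: successors {w4}; ◇p there: w4:F. ✗
w4: successors {w0}; ◇p there: w0:F. ✗
Satisfying worlds: {w2}.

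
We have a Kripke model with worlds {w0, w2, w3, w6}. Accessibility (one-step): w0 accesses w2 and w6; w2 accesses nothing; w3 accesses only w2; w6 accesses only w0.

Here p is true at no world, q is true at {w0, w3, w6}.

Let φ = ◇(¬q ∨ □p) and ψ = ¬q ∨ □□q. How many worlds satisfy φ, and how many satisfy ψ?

For ◇(¬q ∨ □p):
w0: successors {w2, w6}; ¬q ∨ □p there: w2:T, w6:F. ✓
w2: no successors, so ◇(¬q ∨ □p) fails. ✗
w3: successors {w2}; ¬q ∨ □p there: w2:T. ✓
w6: successors {w0}; ¬q ∨ □p there: w0:F. ✗
— 2 worlds.
For ¬q ∨ □□q:
w0: ¬q is F, □□q is T. ✓
w2: ¬q is T, □□q is T. ✓
w3: ¬q is F, □□q is T. ✓
w6: ¬q is F, □□q is F. ✗
— 3 worlds.

2 and 3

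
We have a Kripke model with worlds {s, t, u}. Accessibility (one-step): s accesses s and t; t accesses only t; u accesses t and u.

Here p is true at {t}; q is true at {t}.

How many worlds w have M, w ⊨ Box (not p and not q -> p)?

s: successors {s, t}; not p and not q -> p there: s:F, t:T. ✗
t: successors {t}; not p and not q -> p there: t:T. ✓
u: successors {t, u}; not p and not q -> p there: t:T, u:F. ✗
Satisfying worlds: {t}.

1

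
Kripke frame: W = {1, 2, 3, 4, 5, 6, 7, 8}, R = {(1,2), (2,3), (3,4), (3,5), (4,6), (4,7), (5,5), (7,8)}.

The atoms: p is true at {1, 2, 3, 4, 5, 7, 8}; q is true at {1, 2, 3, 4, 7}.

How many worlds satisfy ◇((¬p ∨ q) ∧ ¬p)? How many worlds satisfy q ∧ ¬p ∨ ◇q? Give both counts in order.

1 and 4

For ◇((¬p ∨ q) ∧ ¬p):
1: successors {2}; (¬p ∨ q) ∧ ¬p there: 2:F. ✗
2: successors {3}; (¬p ∨ q) ∧ ¬p there: 3:F. ✗
3: successors {4, 5}; (¬p ∨ q) ∧ ¬p there: 4:F, 5:F. ✗
4: successors {6, 7}; (¬p ∨ q) ∧ ¬p there: 6:T, 7:F. ✓
5: successors {5}; (¬p ∨ q) ∧ ¬p there: 5:F. ✗
6: no successors, so ◇((¬p ∨ q) ∧ ¬p) fails. ✗
7: successors {8}; (¬p ∨ q) ∧ ¬p there: 8:F. ✗
8: no successors, so ◇((¬p ∨ q) ∧ ¬p) fails. ✗
— 1 world.
For q ∧ ¬p ∨ ◇q:
1: q ∧ ¬p is F, ◇q is T. ✓
2: q ∧ ¬p is F, ◇q is T. ✓
3: q ∧ ¬p is F, ◇q is T. ✓
4: q ∧ ¬p is F, ◇q is T. ✓
5: q ∧ ¬p is F, ◇q is F. ✗
6: q ∧ ¬p is F, ◇q is F. ✗
7: q ∧ ¬p is F, ◇q is F. ✗
8: q ∧ ¬p is F, ◇q is F. ✗
— 4 worlds.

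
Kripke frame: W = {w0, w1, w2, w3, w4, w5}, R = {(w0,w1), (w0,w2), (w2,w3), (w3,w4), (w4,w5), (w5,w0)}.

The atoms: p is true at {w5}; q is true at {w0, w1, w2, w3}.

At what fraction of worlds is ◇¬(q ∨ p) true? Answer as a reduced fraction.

1/6

w0: successors {w1, w2}; ¬(q ∨ p) there: w1:F, w2:F. ✗
w1: no successors, so ◇¬(q ∨ p) fails. ✗
w2: successors {w3}; ¬(q ∨ p) there: w3:F. ✗
w3: successors {w4}; ¬(q ∨ p) there: w4:T. ✓
w4: successors {w5}; ¬(q ∨ p) there: w5:F. ✗
w5: successors {w0}; ¬(q ∨ p) there: w0:F. ✗
That's 1 of 6 worlds, so 1/6.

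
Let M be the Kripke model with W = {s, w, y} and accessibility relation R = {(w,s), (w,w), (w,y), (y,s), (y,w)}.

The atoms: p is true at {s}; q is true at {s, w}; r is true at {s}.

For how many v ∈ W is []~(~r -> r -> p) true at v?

1

s: no successors, so []~(~r -> r -> p) holds vacuously. ✓
w: successors {s, w, y}; ~(~r -> r -> p) there: s:F, w:F, y:F. ✗
y: successors {s, w}; ~(~r -> r -> p) there: s:F, w:F. ✗
Satisfying worlds: {s}.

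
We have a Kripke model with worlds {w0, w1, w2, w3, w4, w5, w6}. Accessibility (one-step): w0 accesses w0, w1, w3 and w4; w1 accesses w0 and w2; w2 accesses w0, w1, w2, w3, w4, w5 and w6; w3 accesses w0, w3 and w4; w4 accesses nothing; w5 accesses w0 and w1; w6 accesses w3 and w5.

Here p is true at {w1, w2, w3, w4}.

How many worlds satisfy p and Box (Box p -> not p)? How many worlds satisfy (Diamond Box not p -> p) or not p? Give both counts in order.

For p and Box (Box p -> not p):
w0: p is F, Box (Box p -> not p) is F. ✗
w1: p is T, Box (Box p -> not p) is T. ✓
w2: p is T, Box (Box p -> not p) is F. ✗
w3: p is T, Box (Box p -> not p) is F. ✗
w4: p is T, Box (Box p -> not p) is T. ✓
w5: p is F, Box (Box p -> not p) is T. ✗
w6: p is F, Box (Box p -> not p) is T. ✗
— 2 worlds.
For (Diamond Box not p -> p) or not p:
w0: Diamond Box not p -> p is F, not p is T. ✓
w1: Diamond Box not p -> p is T, not p is F. ✓
w2: Diamond Box not p -> p is T, not p is F. ✓
w3: Diamond Box not p -> p is T, not p is F. ✓
w4: Diamond Box not p -> p is T, not p is F. ✓
w5: Diamond Box not p -> p is T, not p is T. ✓
w6: Diamond Box not p -> p is T, not p is T. ✓
— 7 worlds.

2 and 7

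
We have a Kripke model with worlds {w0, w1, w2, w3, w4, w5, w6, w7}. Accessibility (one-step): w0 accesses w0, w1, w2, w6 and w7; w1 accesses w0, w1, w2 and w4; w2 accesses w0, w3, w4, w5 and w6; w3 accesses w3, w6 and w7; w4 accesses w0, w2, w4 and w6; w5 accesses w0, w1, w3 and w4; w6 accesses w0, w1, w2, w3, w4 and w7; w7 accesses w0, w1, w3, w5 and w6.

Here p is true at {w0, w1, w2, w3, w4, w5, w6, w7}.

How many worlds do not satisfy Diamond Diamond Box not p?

8

w0: successors {w0, w1, w2, w6, w7}; Diamond Box not p there: w0:F, w1:F, w2:F, w6:F, w7:F. ✗
w1: successors {w0, w1, w2, w4}; Diamond Box not p there: w0:F, w1:F, w2:F, w4:F. ✗
w2: successors {w0, w3, w4, w5, w6}; Diamond Box not p there: w0:F, w3:F, w4:F, w5:F, w6:F. ✗
w3: successors {w3, w6, w7}; Diamond Box not p there: w3:F, w6:F, w7:F. ✗
w4: successors {w0, w2, w4, w6}; Diamond Box not p there: w0:F, w2:F, w4:F, w6:F. ✗
w5: successors {w0, w1, w3, w4}; Diamond Box not p there: w0:F, w1:F, w3:F, w4:F. ✗
w6: successors {w0, w1, w2, w3, w4, w7}; Diamond Box not p there: w0:F, w1:F, w2:F, w3:F, w4:F, w7:F. ✗
w7: successors {w0, w1, w3, w5, w6}; Diamond Box not p there: w0:F, w1:F, w3:F, w5:F, w6:F. ✗
Satisfying worlds: ∅.
So Diamond Diamond Box not p fails at the other 8 worlds.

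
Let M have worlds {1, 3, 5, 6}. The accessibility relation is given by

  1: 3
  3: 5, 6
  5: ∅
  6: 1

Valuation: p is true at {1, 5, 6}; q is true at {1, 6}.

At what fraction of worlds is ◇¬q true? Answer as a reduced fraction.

1: successors {3}; ¬q there: 3:T. ✓
3: successors {5, 6}; ¬q there: 5:T, 6:F. ✓
5: no successors, so ◇¬q fails. ✗
6: successors {1}; ¬q there: 1:F. ✗
That's 2 of 4 worlds, so 2/4 = 1/2.

1/2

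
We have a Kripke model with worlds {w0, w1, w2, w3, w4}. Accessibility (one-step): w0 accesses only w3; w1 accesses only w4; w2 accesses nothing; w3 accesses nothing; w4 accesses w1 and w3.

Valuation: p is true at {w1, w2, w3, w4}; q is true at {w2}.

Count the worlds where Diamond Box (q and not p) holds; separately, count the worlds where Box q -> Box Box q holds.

2 and 5

For Diamond Box (q and not p):
w0: successors {w3}; Box (q and not p) there: w3:T. ✓
w1: successors {w4}; Box (q and not p) there: w4:F. ✗
w2: no successors, so Diamond Box (q and not p) fails. ✗
w3: no successors, so Diamond Box (q and not p) fails. ✗
w4: successors {w1, w3}; Box (q and not p) there: w1:F, w3:T. ✓
— 2 worlds.
For Box q -> Box Box q:
w0: Box q is F, Box Box q is T. ✓
w1: Box q is F, Box Box q is F. ✓
w2: Box q is T, Box Box q is T. ✓
w3: Box q is T, Box Box q is T. ✓
w4: Box q is F, Box Box q is F. ✓
— 5 worlds.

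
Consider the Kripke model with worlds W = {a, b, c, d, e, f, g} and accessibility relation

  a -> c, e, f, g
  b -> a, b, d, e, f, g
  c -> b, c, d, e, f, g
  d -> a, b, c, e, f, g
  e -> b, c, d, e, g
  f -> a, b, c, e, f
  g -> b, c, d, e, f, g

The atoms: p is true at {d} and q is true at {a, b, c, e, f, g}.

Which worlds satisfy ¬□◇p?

a: □◇p is F. ✓
b: □◇p is F. ✓
c: □◇p is F. ✓
d: □◇p is F. ✓
e: □◇p is F. ✓
f: □◇p is F. ✓
g: □◇p is F. ✓

{a, b, c, d, e, f, g}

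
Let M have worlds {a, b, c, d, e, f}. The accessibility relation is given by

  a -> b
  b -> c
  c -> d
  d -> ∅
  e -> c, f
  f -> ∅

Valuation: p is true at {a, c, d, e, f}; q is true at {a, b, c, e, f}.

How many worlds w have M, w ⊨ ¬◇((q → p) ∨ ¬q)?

a: ◇((q → p) ∨ ¬q) is F. ✓
b: ◇((q → p) ∨ ¬q) is T. ✗
c: ◇((q → p) ∨ ¬q) is T. ✗
d: ◇((q → p) ∨ ¬q) is F. ✓
e: ◇((q → p) ∨ ¬q) is T. ✗
f: ◇((q → p) ∨ ¬q) is F. ✓
Satisfying worlds: {a, d, f}.

3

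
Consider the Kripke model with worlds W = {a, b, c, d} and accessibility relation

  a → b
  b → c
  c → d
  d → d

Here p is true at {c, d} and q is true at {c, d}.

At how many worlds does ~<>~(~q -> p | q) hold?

a: <>~(~q -> p | q) is T. ✗
b: <>~(~q -> p | q) is F. ✓
c: <>~(~q -> p | q) is F. ✓
d: <>~(~q -> p | q) is F. ✓
Satisfying worlds: {b, c, d}.

3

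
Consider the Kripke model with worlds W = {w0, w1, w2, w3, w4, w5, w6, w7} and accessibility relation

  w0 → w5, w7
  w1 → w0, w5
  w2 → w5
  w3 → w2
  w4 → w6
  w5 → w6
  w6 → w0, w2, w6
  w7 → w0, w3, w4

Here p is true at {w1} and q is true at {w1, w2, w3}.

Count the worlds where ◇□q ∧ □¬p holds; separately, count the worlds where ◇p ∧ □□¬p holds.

1 and 0

For ◇□q ∧ □¬p:
w0: ◇□q is F, □¬p is T. ✗
w1: ◇□q is F, □¬p is T. ✗
w2: ◇□q is F, □¬p is T. ✗
w3: ◇□q is F, □¬p is T. ✗
w4: ◇□q is F, □¬p is T. ✗
w5: ◇□q is F, □¬p is T. ✗
w6: ◇□q is F, □¬p is T. ✗
w7: ◇□q is T, □¬p is T. ✓
— 1 world.
For ◇p ∧ □□¬p:
w0: ◇p is F, □□¬p is T. ✗
w1: ◇p is F, □□¬p is T. ✗
w2: ◇p is F, □□¬p is T. ✗
w3: ◇p is F, □□¬p is T. ✗
w4: ◇p is F, □□¬p is T. ✗
w5: ◇p is F, □□¬p is T. ✗
w6: ◇p is F, □□¬p is T. ✗
w7: ◇p is F, □□¬p is T. ✗
— 0 worlds.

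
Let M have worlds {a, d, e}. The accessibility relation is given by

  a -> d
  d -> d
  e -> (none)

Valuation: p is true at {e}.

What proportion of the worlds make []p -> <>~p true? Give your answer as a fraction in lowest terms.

a: []p is F, <>~p is T. ✓
d: []p is F, <>~p is T. ✓
e: []p is T, <>~p is F. ✗
That's 2 of 3 worlds, so 2/3.

2/3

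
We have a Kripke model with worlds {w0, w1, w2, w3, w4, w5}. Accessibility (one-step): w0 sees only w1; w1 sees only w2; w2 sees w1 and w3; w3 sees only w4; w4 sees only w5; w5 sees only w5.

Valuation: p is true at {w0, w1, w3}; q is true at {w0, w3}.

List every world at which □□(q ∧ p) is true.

∅

w0: successors {w1}; □(q ∧ p) there: w1:F. ✗
w1: successors {w2}; □(q ∧ p) there: w2:F. ✗
w2: successors {w1, w3}; □(q ∧ p) there: w1:F, w3:F. ✗
w3: successors {w4}; □(q ∧ p) there: w4:F. ✗
w4: successors {w5}; □(q ∧ p) there: w5:F. ✗
w5: successors {w5}; □(q ∧ p) there: w5:F. ✗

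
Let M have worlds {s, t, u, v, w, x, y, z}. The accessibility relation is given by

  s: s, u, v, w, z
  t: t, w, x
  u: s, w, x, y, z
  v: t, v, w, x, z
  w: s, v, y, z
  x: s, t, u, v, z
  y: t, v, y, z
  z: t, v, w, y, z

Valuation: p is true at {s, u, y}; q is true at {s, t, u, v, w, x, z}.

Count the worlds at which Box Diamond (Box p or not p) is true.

8

s: successors {s, u, v, w, z}; Diamond (Box p or not p) there: s:T, u:T, v:T, w:T, z:T. ✓
t: successors {t, w, x}; Diamond (Box p or not p) there: t:T, w:T, x:T. ✓
u: successors {s, w, x, y, z}; Diamond (Box p or not p) there: s:T, w:T, x:T, y:T, z:T. ✓
v: successors {t, v, w, x, z}; Diamond (Box p or not p) there: t:T, v:T, w:T, x:T, z:T. ✓
w: successors {s, v, y, z}; Diamond (Box p or not p) there: s:T, v:T, y:T, z:T. ✓
x: successors {s, t, u, v, z}; Diamond (Box p or not p) there: s:T, t:T, u:T, v:T, z:T. ✓
y: successors {t, v, y, z}; Diamond (Box p or not p) there: t:T, v:T, y:T, z:T. ✓
z: successors {t, v, w, y, z}; Diamond (Box p or not p) there: t:T, v:T, w:T, y:T, z:T. ✓
Satisfying worlds: {s, t, u, v, w, x, y, z}.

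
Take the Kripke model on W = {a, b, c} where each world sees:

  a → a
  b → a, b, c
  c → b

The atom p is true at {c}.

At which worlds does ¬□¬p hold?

a: □¬p is T. ✗
b: □¬p is F. ✓
c: □¬p is T. ✗

{b}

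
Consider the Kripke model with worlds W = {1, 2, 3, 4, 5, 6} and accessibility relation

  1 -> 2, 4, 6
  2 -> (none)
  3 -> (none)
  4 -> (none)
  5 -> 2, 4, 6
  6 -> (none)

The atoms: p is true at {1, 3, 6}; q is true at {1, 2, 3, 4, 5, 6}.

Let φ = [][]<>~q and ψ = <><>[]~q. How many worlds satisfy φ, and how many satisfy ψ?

For [][]<>~q:
1: successors {2, 4, 6}; []<>~q there: 2:T, 4:T, 6:T. ✓
2: no successors, so [][]<>~q holds vacuously. ✓
3: no successors, so [][]<>~q holds vacuously. ✓
4: no successors, so [][]<>~q holds vacuously. ✓
5: successors {2, 4, 6}; []<>~q there: 2:T, 4:T, 6:T. ✓
6: no successors, so [][]<>~q holds vacuously. ✓
— 6 worlds.
For <><>[]~q:
1: successors {2, 4, 6}; <>[]~q there: 2:F, 4:F, 6:F. ✗
2: no successors, so <><>[]~q fails. ✗
3: no successors, so <><>[]~q fails. ✗
4: no successors, so <><>[]~q fails. ✗
5: successors {2, 4, 6}; <>[]~q there: 2:F, 4:F, 6:F. ✗
6: no successors, so <><>[]~q fails. ✗
— 0 worlds.

6 and 0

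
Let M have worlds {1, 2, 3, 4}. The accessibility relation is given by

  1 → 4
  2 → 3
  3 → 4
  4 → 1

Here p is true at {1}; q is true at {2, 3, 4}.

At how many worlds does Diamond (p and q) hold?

1: successors {4}; p and q there: 4:F. ✗
2: successors {3}; p and q there: 3:F. ✗
3: successors {4}; p and q there: 4:F. ✗
4: successors {1}; p and q there: 1:F. ✗
Satisfying worlds: ∅.

0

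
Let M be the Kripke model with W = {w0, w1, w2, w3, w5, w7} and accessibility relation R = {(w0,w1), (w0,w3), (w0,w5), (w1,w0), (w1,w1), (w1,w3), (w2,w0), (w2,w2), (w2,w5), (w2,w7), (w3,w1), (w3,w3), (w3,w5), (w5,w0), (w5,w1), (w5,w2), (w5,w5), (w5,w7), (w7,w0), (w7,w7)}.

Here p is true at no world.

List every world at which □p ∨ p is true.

∅

w0: □p is F, p is F. ✗
w1: □p is F, p is F. ✗
w2: □p is F, p is F. ✗
w3: □p is F, p is F. ✗
w5: □p is F, p is F. ✗
w7: □p is F, p is F. ✗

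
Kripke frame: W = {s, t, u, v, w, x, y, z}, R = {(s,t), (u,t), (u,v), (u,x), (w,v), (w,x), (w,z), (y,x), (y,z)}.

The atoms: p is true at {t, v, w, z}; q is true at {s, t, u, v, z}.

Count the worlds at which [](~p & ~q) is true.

s: successors {t}; ~p & ~q there: t:F. ✗
t: no successors, so [](~p & ~q) holds vacuously. ✓
u: successors {t, v, x}; ~p & ~q there: t:F, v:F, x:T. ✗
v: no successors, so [](~p & ~q) holds vacuously. ✓
w: successors {v, x, z}; ~p & ~q there: v:F, x:T, z:F. ✗
x: no successors, so [](~p & ~q) holds vacuously. ✓
y: successors {x, z}; ~p & ~q there: x:T, z:F. ✗
z: no successors, so [](~p & ~q) holds vacuously. ✓
Satisfying worlds: {t, v, x, z}.

4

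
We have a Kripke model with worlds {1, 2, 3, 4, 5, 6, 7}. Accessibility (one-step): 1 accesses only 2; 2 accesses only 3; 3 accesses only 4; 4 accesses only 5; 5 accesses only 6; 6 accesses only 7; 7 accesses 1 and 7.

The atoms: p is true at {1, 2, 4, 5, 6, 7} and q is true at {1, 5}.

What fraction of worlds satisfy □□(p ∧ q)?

1: successors {2}; □(p ∧ q) there: 2:F. ✗
2: successors {3}; □(p ∧ q) there: 3:F. ✗
3: successors {4}; □(p ∧ q) there: 4:T. ✓
4: successors {5}; □(p ∧ q) there: 5:F. ✗
5: successors {6}; □(p ∧ q) there: 6:F. ✗
6: successors {7}; □(p ∧ q) there: 7:F. ✗
7: successors {1, 7}; □(p ∧ q) there: 1:F, 7:F. ✗
That's 1 of 7 worlds, so 1/7.

1/7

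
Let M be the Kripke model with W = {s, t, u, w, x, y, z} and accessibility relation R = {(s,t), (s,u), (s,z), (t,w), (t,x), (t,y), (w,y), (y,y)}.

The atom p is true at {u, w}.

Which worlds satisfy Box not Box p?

s: successors {t, u, z}; not Box p there: t:T, u:F, z:F. ✗
t: successors {w, x, y}; not Box p there: w:T, x:F, y:T. ✗
u: no successors, so Box not Box p holds vacuously. ✓
w: successors {y}; not Box p there: y:T. ✓
x: no successors, so Box not Box p holds vacuously. ✓
y: successors {y}; not Box p there: y:T. ✓
z: no successors, so Box not Box p holds vacuously. ✓

{u, w, x, y, z}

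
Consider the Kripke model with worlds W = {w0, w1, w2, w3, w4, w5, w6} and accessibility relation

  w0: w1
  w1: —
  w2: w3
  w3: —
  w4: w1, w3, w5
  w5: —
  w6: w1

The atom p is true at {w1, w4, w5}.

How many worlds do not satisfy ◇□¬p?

w0: successors {w1}; □¬p there: w1:T. ✓
w1: no successors, so ◇□¬p fails. ✗
w2: successors {w3}; □¬p there: w3:T. ✓
w3: no successors, so ◇□¬p fails. ✗
w4: successors {w1, w3, w5}; □¬p there: w1:T, w3:T, w5:T. ✓
w5: no successors, so ◇□¬p fails. ✗
w6: successors {w1}; □¬p there: w1:T. ✓
Satisfying worlds: {w0, w2, w4, w6}.
So ◇□¬p fails at the other 3 worlds.

3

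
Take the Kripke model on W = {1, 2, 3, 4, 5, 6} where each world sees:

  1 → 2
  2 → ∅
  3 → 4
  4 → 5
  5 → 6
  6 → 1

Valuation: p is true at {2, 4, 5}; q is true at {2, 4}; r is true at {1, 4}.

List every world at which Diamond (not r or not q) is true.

1: successors {2}; not r or not q there: 2:T. ✓
2: no successors, so Diamond (not r or not q) fails. ✗
3: successors {4}; not r or not q there: 4:F. ✗
4: successors {5}; not r or not q there: 5:T. ✓
5: successors {6}; not r or not q there: 6:T. ✓
6: successors {1}; not r or not q there: 1:T. ✓

{1, 4, 5, 6}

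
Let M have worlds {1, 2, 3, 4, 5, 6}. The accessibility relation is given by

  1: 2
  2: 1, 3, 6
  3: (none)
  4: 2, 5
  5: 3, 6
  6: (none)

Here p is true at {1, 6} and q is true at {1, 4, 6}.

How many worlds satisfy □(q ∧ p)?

2

1: successors {2}; q ∧ p there: 2:F. ✗
2: successors {1, 3, 6}; q ∧ p there: 1:T, 3:F, 6:T. ✗
3: no successors, so □(q ∧ p) holds vacuously. ✓
4: successors {2, 5}; q ∧ p there: 2:F, 5:F. ✗
5: successors {3, 6}; q ∧ p there: 3:F, 6:T. ✗
6: no successors, so □(q ∧ p) holds vacuously. ✓
Satisfying worlds: {3, 6}.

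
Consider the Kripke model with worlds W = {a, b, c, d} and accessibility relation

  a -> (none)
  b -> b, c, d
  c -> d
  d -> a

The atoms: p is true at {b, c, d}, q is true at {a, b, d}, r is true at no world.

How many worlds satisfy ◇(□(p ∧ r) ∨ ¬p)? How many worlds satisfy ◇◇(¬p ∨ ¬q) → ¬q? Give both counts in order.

1 and 3

For ◇(□(p ∧ r) ∨ ¬p):
a: no successors, so ◇(□(p ∧ r) ∨ ¬p) fails. ✗
b: successors {b, c, d}; □(p ∧ r) ∨ ¬p there: b:F, c:F, d:F. ✗
c: successors {d}; □(p ∧ r) ∨ ¬p there: d:F. ✗
d: successors {a}; □(p ∧ r) ∨ ¬p there: a:T. ✓
— 1 world.
For ◇◇(¬p ∨ ¬q) → ¬q:
a: ◇◇(¬p ∨ ¬q) is F, ¬q is F. ✓
b: ◇◇(¬p ∨ ¬q) is T, ¬q is F. ✗
c: ◇◇(¬p ∨ ¬q) is T, ¬q is T. ✓
d: ◇◇(¬p ∨ ¬q) is F, ¬q is F. ✓
— 3 worlds.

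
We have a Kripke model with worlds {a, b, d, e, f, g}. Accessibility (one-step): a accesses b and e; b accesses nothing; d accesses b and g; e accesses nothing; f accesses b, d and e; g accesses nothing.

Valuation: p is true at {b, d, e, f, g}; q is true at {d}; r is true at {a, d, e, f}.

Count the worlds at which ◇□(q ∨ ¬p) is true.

a: successors {b, e}; □(q ∨ ¬p) there: b:T, e:T. ✓
b: no successors, so ◇□(q ∨ ¬p) fails. ✗
d: successors {b, g}; □(q ∨ ¬p) there: b:T, g:T. ✓
e: no successors, so ◇□(q ∨ ¬p) fails. ✗
f: successors {b, d, e}; □(q ∨ ¬p) there: b:T, d:F, e:T. ✓
g: no successors, so ◇□(q ∨ ¬p) fails. ✗
Satisfying worlds: {a, d, f}.

3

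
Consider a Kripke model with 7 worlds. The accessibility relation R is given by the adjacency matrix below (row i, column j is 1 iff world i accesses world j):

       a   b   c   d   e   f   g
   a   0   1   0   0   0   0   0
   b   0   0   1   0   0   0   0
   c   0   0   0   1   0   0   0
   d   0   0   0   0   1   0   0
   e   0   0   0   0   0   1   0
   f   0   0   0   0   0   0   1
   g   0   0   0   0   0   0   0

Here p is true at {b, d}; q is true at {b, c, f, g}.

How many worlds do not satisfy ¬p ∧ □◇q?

4

a: ¬p is T, □◇q is T. ✓
b: ¬p is F, □◇q is F. ✗
c: ¬p is T, □◇q is F. ✗
d: ¬p is F, □◇q is T. ✗
e: ¬p is T, □◇q is T. ✓
f: ¬p is T, □◇q is F. ✗
g: ¬p is T, □◇q is T. ✓
Satisfying worlds: {a, e, g}.
So ¬p ∧ □◇q fails at the other 4 worlds.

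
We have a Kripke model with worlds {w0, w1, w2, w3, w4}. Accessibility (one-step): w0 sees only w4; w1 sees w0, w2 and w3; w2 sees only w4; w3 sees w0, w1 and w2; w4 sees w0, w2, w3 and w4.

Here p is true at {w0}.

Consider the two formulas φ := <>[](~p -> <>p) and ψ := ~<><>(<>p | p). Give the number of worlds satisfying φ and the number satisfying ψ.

For <>[](~p -> <>p):
w0: successors {w4}; [](~p -> <>p) there: w4:F. ✗
w1: successors {w0, w2, w3}; [](~p -> <>p) there: w0:T, w2:T, w3:F. ✓
w2: successors {w4}; [](~p -> <>p) there: w4:F. ✗
w3: successors {w0, w1, w2}; [](~p -> <>p) there: w0:T, w1:F, w2:T. ✓
w4: successors {w0, w2, w3, w4}; [](~p -> <>p) there: w0:T, w2:T, w3:F, w4:F. ✓
— 3 worlds.
For ~<><>(<>p | p):
w0: <><>(<>p | p) is T. ✗
w1: <><>(<>p | p) is T. ✗
w2: <><>(<>p | p) is T. ✗
w3: <><>(<>p | p) is T. ✗
w4: <><>(<>p | p) is T. ✗
— 0 worlds.

3 and 0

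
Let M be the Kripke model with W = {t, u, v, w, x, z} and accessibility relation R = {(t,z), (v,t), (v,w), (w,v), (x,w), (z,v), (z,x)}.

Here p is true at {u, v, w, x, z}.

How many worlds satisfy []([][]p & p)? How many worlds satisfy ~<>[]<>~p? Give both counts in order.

For []([][]p & p):
t: successors {z}; [][]p & p there: z:F. ✗
u: no successors, so []([][]p & p) holds vacuously. ✓
v: successors {t, w}; [][]p & p there: t:F, w:F. ✗
w: successors {v}; [][]p & p there: v:T. ✓
x: successors {w}; [][]p & p there: w:F. ✗
z: successors {v, x}; [][]p & p there: v:T, x:T. ✓
— 3 worlds.
For ~<>[]<>~p:
t: <>[]<>~p is F. ✓
u: <>[]<>~p is F. ✓
v: <>[]<>~p is T. ✗
w: <>[]<>~p is F. ✓
x: <>[]<>~p is T. ✗
z: <>[]<>~p is F. ✓
— 4 worlds.

3 and 4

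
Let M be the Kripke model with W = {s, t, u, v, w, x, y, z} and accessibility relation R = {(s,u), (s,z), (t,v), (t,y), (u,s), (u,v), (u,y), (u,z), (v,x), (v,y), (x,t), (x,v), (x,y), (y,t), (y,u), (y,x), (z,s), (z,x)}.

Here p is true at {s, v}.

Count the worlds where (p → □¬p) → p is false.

s: p → □¬p is T, p is T. ✓
t: p → □¬p is T, p is F. ✗
u: p → □¬p is T, p is F. ✗
v: p → □¬p is T, p is T. ✓
w: p → □¬p is T, p is F. ✗
x: p → □¬p is T, p is F. ✗
y: p → □¬p is T, p is F. ✗
z: p → □¬p is T, p is F. ✗
Satisfying worlds: {s, v}.
So (p → □¬p) → p fails at the other 6 worlds.

6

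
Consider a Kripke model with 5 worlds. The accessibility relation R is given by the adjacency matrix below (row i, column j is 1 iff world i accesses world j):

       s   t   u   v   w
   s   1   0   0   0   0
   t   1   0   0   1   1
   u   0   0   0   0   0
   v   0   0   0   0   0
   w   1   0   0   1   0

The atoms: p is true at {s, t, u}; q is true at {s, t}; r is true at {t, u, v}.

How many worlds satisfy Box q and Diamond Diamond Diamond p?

s: Box q is T, Diamond Diamond Diamond p is T. ✓
t: Box q is F, Diamond Diamond Diamond p is T. ✗
u: Box q is T, Diamond Diamond Diamond p is F. ✗
v: Box q is T, Diamond Diamond Diamond p is F. ✗
w: Box q is F, Diamond Diamond Diamond p is T. ✗
Satisfying worlds: {s}.

1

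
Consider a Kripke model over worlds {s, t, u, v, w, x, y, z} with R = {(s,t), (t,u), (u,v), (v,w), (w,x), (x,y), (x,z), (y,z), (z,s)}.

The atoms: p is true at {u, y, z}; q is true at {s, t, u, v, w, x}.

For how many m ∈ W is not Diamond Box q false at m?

7

s: Diamond Box q is T. ✗
t: Diamond Box q is T. ✗
u: Diamond Box q is T. ✗
v: Diamond Box q is T. ✗
w: Diamond Box q is F. ✓
x: Diamond Box q is T. ✗
y: Diamond Box q is T. ✗
z: Diamond Box q is T. ✗
Satisfying worlds: {w}.
So not Diamond Box q fails at the other 7 worlds.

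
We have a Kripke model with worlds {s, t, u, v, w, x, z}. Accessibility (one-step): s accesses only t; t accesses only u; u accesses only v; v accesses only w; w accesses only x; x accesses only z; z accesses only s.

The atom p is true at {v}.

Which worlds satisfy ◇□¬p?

s: successors {t}; □¬p there: t:T. ✓
t: successors {u}; □¬p there: u:F. ✗
u: successors {v}; □¬p there: v:T. ✓
v: successors {w}; □¬p there: w:T. ✓
w: successors {x}; □¬p there: x:T. ✓
x: successors {z}; □¬p there: z:T. ✓
z: successors {s}; □¬p there: s:T. ✓

{s, u, v, w, x, z}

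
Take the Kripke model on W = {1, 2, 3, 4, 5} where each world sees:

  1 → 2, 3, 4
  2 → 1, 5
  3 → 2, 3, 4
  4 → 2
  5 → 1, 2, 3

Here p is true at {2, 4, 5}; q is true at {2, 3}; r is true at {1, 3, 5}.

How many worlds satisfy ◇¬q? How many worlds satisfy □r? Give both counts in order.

For ◇¬q:
1: successors {2, 3, 4}; ¬q there: 2:F, 3:F, 4:T. ✓
2: successors {1, 5}; ¬q there: 1:T, 5:T. ✓
3: successors {2, 3, 4}; ¬q there: 2:F, 3:F, 4:T. ✓
4: successors {2}; ¬q there: 2:F. ✗
5: successors {1, 2, 3}; ¬q there: 1:T, 2:F, 3:F. ✓
— 4 worlds.
For □r:
1: successors {2, 3, 4}; r there: 2:F, 3:T, 4:F. ✗
2: successors {1, 5}; r there: 1:T, 5:T. ✓
3: successors {2, 3, 4}; r there: 2:F, 3:T, 4:F. ✗
4: successors {2}; r there: 2:F. ✗
5: successors {1, 2, 3}; r there: 1:T, 2:F, 3:T. ✗
— 1 world.

4 and 1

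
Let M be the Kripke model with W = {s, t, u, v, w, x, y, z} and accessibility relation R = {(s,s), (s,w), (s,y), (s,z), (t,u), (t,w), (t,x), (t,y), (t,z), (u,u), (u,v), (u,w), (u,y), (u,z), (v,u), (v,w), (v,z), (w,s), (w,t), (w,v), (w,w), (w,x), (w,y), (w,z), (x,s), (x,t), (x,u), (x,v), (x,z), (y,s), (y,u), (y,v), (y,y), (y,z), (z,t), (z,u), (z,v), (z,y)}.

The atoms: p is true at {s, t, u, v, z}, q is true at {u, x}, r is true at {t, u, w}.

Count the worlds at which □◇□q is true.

0

s: successors {s, w, y, z}; ◇□q there: s:F, w:F, y:F, z:F. ✗
t: successors {u, w, x, y, z}; ◇□q there: u:F, w:F, x:F, y:F, z:F. ✗
u: successors {u, v, w, y, z}; ◇□q there: u:F, v:F, w:F, y:F, z:F. ✗
v: successors {u, w, z}; ◇□q there: u:F, w:F, z:F. ✗
w: successors {s, t, v, w, x, y, z}; ◇□q there: s:F, t:F, v:F, w:F, x:F, y:F, z:F. ✗
x: successors {s, t, u, v, z}; ◇□q there: s:F, t:F, u:F, v:F, z:F. ✗
y: successors {s, u, v, y, z}; ◇□q there: s:F, u:F, v:F, y:F, z:F. ✗
z: successors {t, u, v, y}; ◇□q there: t:F, u:F, v:F, y:F. ✗
Satisfying worlds: ∅.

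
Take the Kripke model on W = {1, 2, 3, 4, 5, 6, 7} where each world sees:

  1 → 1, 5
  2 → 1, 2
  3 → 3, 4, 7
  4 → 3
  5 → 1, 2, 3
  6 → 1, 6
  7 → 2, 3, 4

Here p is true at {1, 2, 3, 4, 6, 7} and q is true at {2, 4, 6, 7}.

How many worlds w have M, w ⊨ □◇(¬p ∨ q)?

5

1: successors {1, 5}; ◇(¬p ∨ q) there: 1:T, 5:T. ✓
2: successors {1, 2}; ◇(¬p ∨ q) there: 1:T, 2:T. ✓
3: successors {3, 4, 7}; ◇(¬p ∨ q) there: 3:T, 4:F, 7:T. ✗
4: successors {3}; ◇(¬p ∨ q) there: 3:T. ✓
5: successors {1, 2, 3}; ◇(¬p ∨ q) there: 1:T, 2:T, 3:T. ✓
6: successors {1, 6}; ◇(¬p ∨ q) there: 1:T, 6:T. ✓
7: successors {2, 3, 4}; ◇(¬p ∨ q) there: 2:T, 3:T, 4:F. ✗
Satisfying worlds: {1, 2, 4, 5, 6}.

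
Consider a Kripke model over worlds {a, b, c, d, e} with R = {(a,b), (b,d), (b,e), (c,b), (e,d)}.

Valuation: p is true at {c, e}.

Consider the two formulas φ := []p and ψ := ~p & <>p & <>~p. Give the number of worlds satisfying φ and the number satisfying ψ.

For []p:
a: successors {b}; p there: b:F. ✗
b: successors {d, e}; p there: d:F, e:T. ✗
c: successors {b}; p there: b:F. ✗
d: no successors, so []p holds vacuously. ✓
e: successors {d}; p there: d:F. ✗
— 1 world.
For ~p & <>p & <>~p:
a: ~p is T, <>p & <>~p is F. ✗
b: ~p is T, <>p & <>~p is T. ✓
c: ~p is F, <>p & <>~p is F. ✗
d: ~p is T, <>p & <>~p is F. ✗
e: ~p is F, <>p & <>~p is F. ✗
— 1 world.

1 and 1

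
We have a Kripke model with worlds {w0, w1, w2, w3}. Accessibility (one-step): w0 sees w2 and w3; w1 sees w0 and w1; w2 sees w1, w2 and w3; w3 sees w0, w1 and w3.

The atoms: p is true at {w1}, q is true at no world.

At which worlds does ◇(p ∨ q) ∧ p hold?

w0: ◇(p ∨ q) is F, p is F. ✗
w1: ◇(p ∨ q) is T, p is T. ✓
w2: ◇(p ∨ q) is T, p is F. ✗
w3: ◇(p ∨ q) is T, p is F. ✗

{w1}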